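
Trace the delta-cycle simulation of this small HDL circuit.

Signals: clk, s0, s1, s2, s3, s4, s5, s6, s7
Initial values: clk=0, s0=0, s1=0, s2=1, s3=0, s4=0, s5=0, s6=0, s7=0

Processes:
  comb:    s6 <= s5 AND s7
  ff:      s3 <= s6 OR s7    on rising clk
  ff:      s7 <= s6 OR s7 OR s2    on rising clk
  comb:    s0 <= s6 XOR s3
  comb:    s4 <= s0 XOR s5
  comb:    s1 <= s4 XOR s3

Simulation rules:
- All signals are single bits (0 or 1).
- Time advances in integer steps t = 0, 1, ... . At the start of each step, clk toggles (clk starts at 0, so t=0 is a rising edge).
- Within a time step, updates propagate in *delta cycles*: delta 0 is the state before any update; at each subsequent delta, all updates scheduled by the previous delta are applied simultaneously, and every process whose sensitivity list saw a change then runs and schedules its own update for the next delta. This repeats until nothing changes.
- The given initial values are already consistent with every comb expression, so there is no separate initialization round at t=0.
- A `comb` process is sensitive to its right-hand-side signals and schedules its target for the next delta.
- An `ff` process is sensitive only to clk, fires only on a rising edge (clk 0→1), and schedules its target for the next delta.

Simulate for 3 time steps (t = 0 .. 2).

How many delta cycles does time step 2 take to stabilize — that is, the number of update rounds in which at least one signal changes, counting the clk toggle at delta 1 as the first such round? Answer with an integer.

5

[bits: s4,s7,s6,s2,clk,s5,s3,s1,s0]
t=0: Δ0=000100000 Δ1=000110000 Δ2=010110000 | 2Δ
t=1: Δ0=010110000 Δ1=010100000 | 1Δ
t=2: Δ0=010100000 Δ1=010110000 Δ2=010110100 Δ3=010110111 Δ4=110110111 Δ5=110110101 | 5Δ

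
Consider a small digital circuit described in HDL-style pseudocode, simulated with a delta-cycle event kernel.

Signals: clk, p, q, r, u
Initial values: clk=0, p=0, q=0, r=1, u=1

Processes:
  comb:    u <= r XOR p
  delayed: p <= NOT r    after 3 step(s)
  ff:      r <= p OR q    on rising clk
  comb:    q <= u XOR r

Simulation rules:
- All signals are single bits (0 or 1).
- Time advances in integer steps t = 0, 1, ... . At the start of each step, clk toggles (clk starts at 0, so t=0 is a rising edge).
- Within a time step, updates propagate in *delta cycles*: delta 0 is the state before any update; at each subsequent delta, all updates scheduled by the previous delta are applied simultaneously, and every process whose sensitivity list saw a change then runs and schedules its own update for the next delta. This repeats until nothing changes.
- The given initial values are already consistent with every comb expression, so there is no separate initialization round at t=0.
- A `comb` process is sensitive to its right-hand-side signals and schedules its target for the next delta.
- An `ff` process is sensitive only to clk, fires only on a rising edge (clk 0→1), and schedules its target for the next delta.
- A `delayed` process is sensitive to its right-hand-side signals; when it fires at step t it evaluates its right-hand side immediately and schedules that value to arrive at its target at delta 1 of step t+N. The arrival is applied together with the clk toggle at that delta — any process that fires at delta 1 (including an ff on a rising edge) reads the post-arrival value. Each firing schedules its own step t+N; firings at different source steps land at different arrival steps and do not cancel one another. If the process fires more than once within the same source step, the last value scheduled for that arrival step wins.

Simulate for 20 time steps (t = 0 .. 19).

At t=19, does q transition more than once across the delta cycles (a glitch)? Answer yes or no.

no

t0.Δ0 q=0 clk=0 p=0 u=1 r=1
t0.Δ1 q=0 clk=1 p=0 u=1 r=1
t0.Δ2 q=0 clk=1 p=0 u=1 r=0
t0.Δ3 q=1 clk=1 p=0 u=0 r=0
t0.Δ4 q=0 clk=1 p=0 u=0 r=0
t1.Δ0 q=0 clk=1 p=0 u=0 r=0
t1.Δ1 q=0 clk=0 p=0 u=0 r=0
t2.Δ0 q=0 clk=0 p=0 u=0 r=0
t2.Δ1 q=0 clk=1 p=0 u=0 r=0
t3.Δ0 q=0 clk=1 p=0 u=0 r=0
t3.Δ1 q=0 clk=0 p=1 u=0 r=0
t3.Δ2 q=0 clk=0 p=1 u=1 r=0
t3.Δ3 q=1 clk=0 p=1 u=1 r=0
t4.Δ0 q=1 clk=0 p=1 u=1 r=0
t4.Δ1 q=1 clk=1 p=1 u=1 r=0
t4.Δ2 q=1 clk=1 p=1 u=1 r=1
t4.Δ3 q=0 clk=1 p=1 u=0 r=1
t4.Δ4 q=1 clk=1 p=1 u=0 r=1
t5.Δ0 q=1 clk=1 p=1 u=0 r=1
t5.Δ1 q=1 clk=0 p=1 u=0 r=1
t6.Δ0 q=1 clk=0 p=1 u=0 r=1
t6.Δ1 q=1 clk=1 p=1 u=0 r=1
t7.Δ0 q=1 clk=1 p=1 u=0 r=1
t7.Δ1 q=1 clk=0 p=0 u=0 r=1
t7.Δ2 q=1 clk=0 p=0 u=1 r=1
t7.Δ3 q=0 clk=0 p=0 u=1 r=1
t8.Δ0 q=0 clk=0 p=0 u=1 r=1
t8.Δ1 q=0 clk=1 p=0 u=1 r=1
t8.Δ2 q=0 clk=1 p=0 u=1 r=0
t8.Δ3 q=1 clk=1 p=0 u=0 r=0
t8.Δ4 q=0 clk=1 p=0 u=0 r=0
t9.Δ0 q=0 clk=1 p=0 u=0 r=0
t9.Δ1 q=0 clk=0 p=0 u=0 r=0
t10.Δ0 q=0 clk=0 p=0 u=0 r=0
t10.Δ1 q=0 clk=1 p=0 u=0 r=0
t11.Δ0 q=0 clk=1 p=0 u=0 r=0
t11.Δ1 q=0 clk=0 p=1 u=0 r=0
t11.Δ2 q=0 clk=0 p=1 u=1 r=0
t11.Δ3 q=1 clk=0 p=1 u=1 r=0
t12.Δ0 q=1 clk=0 p=1 u=1 r=0
t12.Δ1 q=1 clk=1 p=1 u=1 r=0
t12.Δ2 q=1 clk=1 p=1 u=1 r=1
t12.Δ3 q=0 clk=1 p=1 u=0 r=1
t12.Δ4 q=1 clk=1 p=1 u=0 r=1
t13.Δ0 q=1 clk=1 p=1 u=0 r=1
t13.Δ1 q=1 clk=0 p=1 u=0 r=1
t14.Δ0 q=1 clk=0 p=1 u=0 r=1
t14.Δ1 q=1 clk=1 p=1 u=0 r=1
t15.Δ0 q=1 clk=1 p=1 u=0 r=1
t15.Δ1 q=1 clk=0 p=0 u=0 r=1
t15.Δ2 q=1 clk=0 p=0 u=1 r=1
t15.Δ3 q=0 clk=0 p=0 u=1 r=1
t16.Δ0 q=0 clk=0 p=0 u=1 r=1
t16.Δ1 q=0 clk=1 p=0 u=1 r=1
t16.Δ2 q=0 clk=1 p=0 u=1 r=0
t16.Δ3 q=1 clk=1 p=0 u=0 r=0
t16.Δ4 q=0 clk=1 p=0 u=0 r=0
t17.Δ0 q=0 clk=1 p=0 u=0 r=0
t17.Δ1 q=0 clk=0 p=0 u=0 r=0
t18.Δ0 q=0 clk=0 p=0 u=0 r=0
t18.Δ1 q=0 clk=1 p=0 u=0 r=0
t19.Δ0 q=0 clk=1 p=0 u=0 r=0
t19.Δ1 q=0 clk=0 p=1 u=0 r=0
t19.Δ2 q=0 clk=0 p=1 u=1 r=0
t19.Δ3 q=1 clk=0 p=1 u=1 r=0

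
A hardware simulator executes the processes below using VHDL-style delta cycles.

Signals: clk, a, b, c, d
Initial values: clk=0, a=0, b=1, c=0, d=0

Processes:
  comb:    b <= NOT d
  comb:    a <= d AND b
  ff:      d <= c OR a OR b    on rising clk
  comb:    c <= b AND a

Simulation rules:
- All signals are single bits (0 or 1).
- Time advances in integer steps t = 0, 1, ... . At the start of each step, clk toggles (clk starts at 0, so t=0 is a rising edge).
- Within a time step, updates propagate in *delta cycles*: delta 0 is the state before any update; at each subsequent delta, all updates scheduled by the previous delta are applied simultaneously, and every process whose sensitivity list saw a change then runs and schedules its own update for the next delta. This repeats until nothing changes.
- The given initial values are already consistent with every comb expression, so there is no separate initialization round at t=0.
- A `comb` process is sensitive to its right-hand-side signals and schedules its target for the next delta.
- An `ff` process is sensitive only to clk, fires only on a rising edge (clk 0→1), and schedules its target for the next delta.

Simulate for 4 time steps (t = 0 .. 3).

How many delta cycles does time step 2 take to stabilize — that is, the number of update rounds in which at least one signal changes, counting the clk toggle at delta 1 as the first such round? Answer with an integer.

t0.Δ0 c=0 a=0 clk=0 b=1 d=0
t0.Δ1 c=0 a=0 clk=1 b=1 d=0
t0.Δ2 c=0 a=0 clk=1 b=1 d=1
t0.Δ3 c=0 a=1 clk=1 b=0 d=1
t0.Δ4 c=0 a=0 clk=1 b=0 d=1
t1.Δ0 c=0 a=0 clk=1 b=0 d=1
t1.Δ1 c=0 a=0 clk=0 b=0 d=1
t2.Δ0 c=0 a=0 clk=0 b=0 d=1
t2.Δ1 c=0 a=0 clk=1 b=0 d=1
t2.Δ2 c=0 a=0 clk=1 b=0 d=0
t2.Δ3 c=0 a=0 clk=1 b=1 d=0
t3.Δ0 c=0 a=0 clk=1 b=1 d=0
t3.Δ1 c=0 a=0 clk=0 b=1 d=0

3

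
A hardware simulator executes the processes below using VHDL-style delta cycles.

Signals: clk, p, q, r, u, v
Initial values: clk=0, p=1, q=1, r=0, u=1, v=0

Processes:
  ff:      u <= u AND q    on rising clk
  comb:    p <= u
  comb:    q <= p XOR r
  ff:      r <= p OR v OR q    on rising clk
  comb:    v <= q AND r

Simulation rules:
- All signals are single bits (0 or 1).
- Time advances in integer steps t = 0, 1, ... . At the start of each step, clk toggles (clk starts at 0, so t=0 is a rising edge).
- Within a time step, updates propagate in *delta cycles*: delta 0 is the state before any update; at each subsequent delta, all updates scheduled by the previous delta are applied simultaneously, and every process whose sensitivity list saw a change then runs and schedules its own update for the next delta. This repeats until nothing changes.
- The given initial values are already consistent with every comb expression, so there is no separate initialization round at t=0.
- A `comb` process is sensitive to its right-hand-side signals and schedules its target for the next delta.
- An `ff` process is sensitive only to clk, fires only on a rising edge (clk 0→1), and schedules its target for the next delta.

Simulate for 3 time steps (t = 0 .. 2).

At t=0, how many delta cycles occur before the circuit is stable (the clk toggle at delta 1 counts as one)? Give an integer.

4

[bits: q,clk,p,v,u,r]
t=0: Δ0=101010 Δ1=111010 Δ2=111011 Δ3=011111 Δ4=011011 | 4Δ
t=1: Δ0=011011 Δ1=001011 | 1Δ
t=2: Δ0=001011 Δ1=011011 Δ2=011001 Δ3=010001 Δ4=110001 Δ5=110101 | 5Δ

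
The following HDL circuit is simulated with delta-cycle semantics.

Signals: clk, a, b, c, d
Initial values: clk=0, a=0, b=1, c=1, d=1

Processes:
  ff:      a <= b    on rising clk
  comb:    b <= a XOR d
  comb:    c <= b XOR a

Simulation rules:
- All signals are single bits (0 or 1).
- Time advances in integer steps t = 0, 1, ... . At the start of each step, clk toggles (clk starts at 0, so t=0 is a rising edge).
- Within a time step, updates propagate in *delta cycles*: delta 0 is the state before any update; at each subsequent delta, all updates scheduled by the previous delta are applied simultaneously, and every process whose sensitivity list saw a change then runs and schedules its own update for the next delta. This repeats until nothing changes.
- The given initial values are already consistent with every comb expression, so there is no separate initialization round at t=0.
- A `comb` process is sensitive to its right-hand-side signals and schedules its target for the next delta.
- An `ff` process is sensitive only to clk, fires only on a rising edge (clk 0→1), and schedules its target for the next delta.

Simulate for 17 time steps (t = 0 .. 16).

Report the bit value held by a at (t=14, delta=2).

0

t=0 Δ0: b=1 c=1 clk=0 d=1 a=0
  Δ1: clk:0→1
  Δ2: a:0→1
  Δ3: b:1→0, c:1→0
  Δ4: c:0→1
  (4Δ to stable)
t=1 Δ0: b=0 c=1 clk=1 d=1 a=1
  Δ1: clk:1→0
  (1Δ to stable)
t=2 Δ0: b=0 c=1 clk=0 d=1 a=1
  Δ1: clk:0→1
  Δ2: a:1→0
  Δ3: b:0→1, c:1→0
  Δ4: c:0→1
  (4Δ to stable)
t=3 Δ0: b=1 c=1 clk=1 d=1 a=0
  Δ1: clk:1→0
  (1Δ to stable)
t=4 Δ0: b=1 c=1 clk=0 d=1 a=0
  Δ1: clk:0→1
  Δ2: a:0→1
  Δ3: b:1→0, c:1→0
  Δ4: c:0→1
  (4Δ to stable)
t=5 Δ0: b=0 c=1 clk=1 d=1 a=1
  Δ1: clk:1→0
  (1Δ to stable)
t=6 Δ0: b=0 c=1 clk=0 d=1 a=1
  Δ1: clk:0→1
  Δ2: a:1→0
  Δ3: b:0→1, c:1→0
  Δ4: c:0→1
  (4Δ to stable)
t=7 Δ0: b=1 c=1 clk=1 d=1 a=0
  Δ1: clk:1→0
  (1Δ to stable)
t=8 Δ0: b=1 c=1 clk=0 d=1 a=0
  Δ1: clk:0→1
  Δ2: a:0→1
  Δ3: b:1→0, c:1→0
  Δ4: c:0→1
  (4Δ to stable)
t=9 Δ0: b=0 c=1 clk=1 d=1 a=1
  Δ1: clk:1→0
  (1Δ to stable)
t=10 Δ0: b=0 c=1 clk=0 d=1 a=1
  Δ1: clk:0→1
  Δ2: a:1→0
  Δ3: b:0→1, c:1→0
  Δ4: c:0→1
  (4Δ to stable)
t=11 Δ0: b=1 c=1 clk=1 d=1 a=0
  Δ1: clk:1→0
  (1Δ to stable)
t=12 Δ0: b=1 c=1 clk=0 d=1 a=0
  Δ1: clk:0→1
  Δ2: a:0→1
  Δ3: b:1→0, c:1→0
  Δ4: c:0→1
  (4Δ to stable)
t=13 Δ0: b=0 c=1 clk=1 d=1 a=1
  Δ1: clk:1→0
  (1Δ to stable)
t=14 Δ0: b=0 c=1 clk=0 d=1 a=1
  Δ1: clk:0→1
  Δ2: a:1→0
  Δ3: b:0→1, c:1→0
  Δ4: c:0→1
  (4Δ to stable)
t=15 Δ0: b=1 c=1 clk=1 d=1 a=0
  Δ1: clk:1→0
  (1Δ to stable)
t=16 Δ0: b=1 c=1 clk=0 d=1 a=0
  Δ1: clk:0→1
  Δ2: a:0→1
  Δ3: b:1→0, c:1→0
  Δ4: c:0→1
  (4Δ to stable)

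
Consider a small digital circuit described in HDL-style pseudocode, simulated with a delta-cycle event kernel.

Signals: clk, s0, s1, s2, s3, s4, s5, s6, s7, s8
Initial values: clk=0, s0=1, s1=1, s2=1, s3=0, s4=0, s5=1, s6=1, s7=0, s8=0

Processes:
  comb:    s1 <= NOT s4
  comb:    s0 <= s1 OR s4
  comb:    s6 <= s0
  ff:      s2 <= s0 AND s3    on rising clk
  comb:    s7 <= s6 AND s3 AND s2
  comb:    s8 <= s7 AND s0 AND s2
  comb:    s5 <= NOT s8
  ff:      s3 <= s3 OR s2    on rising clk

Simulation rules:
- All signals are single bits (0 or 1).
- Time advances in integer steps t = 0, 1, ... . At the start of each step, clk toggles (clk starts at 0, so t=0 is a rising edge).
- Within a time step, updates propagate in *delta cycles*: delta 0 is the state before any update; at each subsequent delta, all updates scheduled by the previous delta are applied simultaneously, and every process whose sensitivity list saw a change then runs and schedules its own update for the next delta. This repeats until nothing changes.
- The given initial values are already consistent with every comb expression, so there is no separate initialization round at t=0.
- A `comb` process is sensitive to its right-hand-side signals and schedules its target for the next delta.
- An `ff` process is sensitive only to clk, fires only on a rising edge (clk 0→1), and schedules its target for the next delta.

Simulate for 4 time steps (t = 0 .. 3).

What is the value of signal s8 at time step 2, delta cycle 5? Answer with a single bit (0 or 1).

t0.Δ0 s0=1 clk=0 s6=1 s3=0 s8=0 s5=1 s2=1 s7=0 s4=0 s1=1
t0.Δ1 s0=1 clk=1 s6=1 s3=0 s8=0 s5=1 s2=1 s7=0 s4=0 s1=1
t0.Δ2 s0=1 clk=1 s6=1 s3=1 s8=0 s5=1 s2=0 s7=0 s4=0 s1=1
t1.Δ0 s0=1 clk=1 s6=1 s3=1 s8=0 s5=1 s2=0 s7=0 s4=0 s1=1
t1.Δ1 s0=1 clk=0 s6=1 s3=1 s8=0 s5=1 s2=0 s7=0 s4=0 s1=1
t2.Δ0 s0=1 clk=0 s6=1 s3=1 s8=0 s5=1 s2=0 s7=0 s4=0 s1=1
t2.Δ1 s0=1 clk=1 s6=1 s3=1 s8=0 s5=1 s2=0 s7=0 s4=0 s1=1
t2.Δ2 s0=1 clk=1 s6=1 s3=1 s8=0 s5=1 s2=1 s7=0 s4=0 s1=1
t2.Δ3 s0=1 clk=1 s6=1 s3=1 s8=0 s5=1 s2=1 s7=1 s4=0 s1=1
t2.Δ4 s0=1 clk=1 s6=1 s3=1 s8=1 s5=1 s2=1 s7=1 s4=0 s1=1
t2.Δ5 s0=1 clk=1 s6=1 s3=1 s8=1 s5=0 s2=1 s7=1 s4=0 s1=1
t3.Δ0 s0=1 clk=1 s6=1 s3=1 s8=1 s5=0 s2=1 s7=1 s4=0 s1=1
t3.Δ1 s0=1 clk=0 s6=1 s3=1 s8=1 s5=0 s2=1 s7=1 s4=0 s1=1

1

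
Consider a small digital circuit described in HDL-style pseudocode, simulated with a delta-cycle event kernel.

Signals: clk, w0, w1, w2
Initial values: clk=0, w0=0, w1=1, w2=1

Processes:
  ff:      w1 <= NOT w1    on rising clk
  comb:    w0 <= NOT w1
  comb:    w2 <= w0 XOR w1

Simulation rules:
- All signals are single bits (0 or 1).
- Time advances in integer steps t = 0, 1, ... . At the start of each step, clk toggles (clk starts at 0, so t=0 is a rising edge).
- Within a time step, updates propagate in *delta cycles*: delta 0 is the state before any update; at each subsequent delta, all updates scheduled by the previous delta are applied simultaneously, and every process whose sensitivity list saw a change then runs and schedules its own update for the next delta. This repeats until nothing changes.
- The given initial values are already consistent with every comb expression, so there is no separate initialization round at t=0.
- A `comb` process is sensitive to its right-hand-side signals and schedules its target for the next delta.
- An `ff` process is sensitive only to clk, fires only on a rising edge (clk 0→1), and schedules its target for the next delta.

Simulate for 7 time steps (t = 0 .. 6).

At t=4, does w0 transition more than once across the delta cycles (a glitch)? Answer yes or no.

no

[bits: w1,w2,clk,w0]
t=0: Δ0=1100 Δ1=1110 Δ2=0110 Δ3=0011 Δ4=0111 | 4Δ
t=1: Δ0=0111 Δ1=0101 | 1Δ
t=2: Δ0=0101 Δ1=0111 Δ2=1111 Δ3=1010 Δ4=1110 | 4Δ
t=3: Δ0=1110 Δ1=1100 | 1Δ
t=4: Δ0=1100 Δ1=1110 Δ2=0110 Δ3=0011 Δ4=0111 | 4Δ
t=5: Δ0=0111 Δ1=0101 | 1Δ
t=6: Δ0=0101 Δ1=0111 Δ2=1111 Δ3=1010 Δ4=1110 | 4Δ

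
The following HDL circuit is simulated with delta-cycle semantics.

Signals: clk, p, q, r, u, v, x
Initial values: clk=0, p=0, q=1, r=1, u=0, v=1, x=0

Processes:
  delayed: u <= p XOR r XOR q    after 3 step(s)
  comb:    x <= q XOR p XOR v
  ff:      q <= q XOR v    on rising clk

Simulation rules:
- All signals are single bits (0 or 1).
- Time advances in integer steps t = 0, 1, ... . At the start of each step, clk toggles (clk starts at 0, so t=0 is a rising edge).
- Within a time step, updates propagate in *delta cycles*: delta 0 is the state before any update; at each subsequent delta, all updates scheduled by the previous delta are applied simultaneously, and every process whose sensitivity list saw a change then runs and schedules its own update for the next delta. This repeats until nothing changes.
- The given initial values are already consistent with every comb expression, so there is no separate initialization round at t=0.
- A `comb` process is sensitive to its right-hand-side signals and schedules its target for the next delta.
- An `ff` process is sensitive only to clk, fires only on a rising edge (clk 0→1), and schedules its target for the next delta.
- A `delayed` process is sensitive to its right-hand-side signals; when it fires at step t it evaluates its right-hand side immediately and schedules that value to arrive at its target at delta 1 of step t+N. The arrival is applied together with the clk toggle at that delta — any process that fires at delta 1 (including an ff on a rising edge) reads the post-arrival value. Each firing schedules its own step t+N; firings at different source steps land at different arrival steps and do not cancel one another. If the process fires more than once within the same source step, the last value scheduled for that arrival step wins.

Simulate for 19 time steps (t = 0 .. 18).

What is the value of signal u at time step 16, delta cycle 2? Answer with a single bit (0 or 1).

1

[bits: p,q,x,v,clk,u,r]
t=0: Δ0=0101001 Δ1=0101101 Δ2=0001101 Δ3=0011101 | 3Δ
t=1: Δ0=0011101 Δ1=0011001 | 1Δ
t=2: Δ0=0011001 Δ1=0011101 Δ2=0111101 Δ3=0101101 | 3Δ
t=3: Δ0=0101101 Δ1=0101011 | 1Δ
t=4: Δ0=0101011 Δ1=0101111 Δ2=0001111 Δ3=0011111 | 3Δ
t=5: Δ0=0011111 Δ1=0011001 | 1Δ
t=6: Δ0=0011001 Δ1=0011101 Δ2=0111101 Δ3=0101101 | 3Δ
t=7: Δ0=0101101 Δ1=0101011 | 1Δ
t=8: Δ0=0101011 Δ1=0101111 Δ2=0001111 Δ3=0011111 | 3Δ
t=9: Δ0=0011111 Δ1=0011001 | 1Δ
t=10: Δ0=0011001 Δ1=0011101 Δ2=0111101 Δ3=0101101 | 3Δ
t=11: Δ0=0101101 Δ1=0101011 | 1Δ
t=12: Δ0=0101011 Δ1=0101111 Δ2=0001111 Δ3=0011111 | 3Δ
t=13: Δ0=0011111 Δ1=0011001 | 1Δ
t=14: Δ0=0011001 Δ1=0011101 Δ2=0111101 Δ3=0101101 | 3Δ
t=15: Δ0=0101101 Δ1=0101011 | 1Δ
t=16: Δ0=0101011 Δ1=0101111 Δ2=0001111 Δ3=0011111 | 3Δ
t=17: Δ0=0011111 Δ1=0011001 | 1Δ
t=18: Δ0=0011001 Δ1=0011101 Δ2=0111101 Δ3=0101101 | 3Δ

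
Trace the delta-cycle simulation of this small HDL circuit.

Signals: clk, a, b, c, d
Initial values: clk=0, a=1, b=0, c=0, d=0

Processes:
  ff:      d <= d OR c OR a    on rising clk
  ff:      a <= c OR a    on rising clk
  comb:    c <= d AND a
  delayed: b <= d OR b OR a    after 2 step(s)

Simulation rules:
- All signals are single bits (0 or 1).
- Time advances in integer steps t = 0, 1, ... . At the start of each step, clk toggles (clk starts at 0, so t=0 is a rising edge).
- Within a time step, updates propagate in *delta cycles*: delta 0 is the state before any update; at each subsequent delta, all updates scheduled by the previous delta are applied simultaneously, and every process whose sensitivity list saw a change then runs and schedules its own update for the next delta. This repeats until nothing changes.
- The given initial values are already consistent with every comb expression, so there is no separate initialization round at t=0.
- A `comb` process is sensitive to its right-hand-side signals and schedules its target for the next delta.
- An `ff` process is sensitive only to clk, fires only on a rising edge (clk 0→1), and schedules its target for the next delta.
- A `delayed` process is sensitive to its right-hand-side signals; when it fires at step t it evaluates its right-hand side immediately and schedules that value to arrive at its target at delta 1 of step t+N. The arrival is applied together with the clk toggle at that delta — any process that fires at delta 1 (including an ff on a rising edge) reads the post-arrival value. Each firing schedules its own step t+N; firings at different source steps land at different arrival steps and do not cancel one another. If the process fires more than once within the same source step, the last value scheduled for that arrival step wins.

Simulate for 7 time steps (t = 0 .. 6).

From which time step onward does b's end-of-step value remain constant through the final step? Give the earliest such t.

t0.Δ0 d=0 a=1 b=0 c=0 clk=0
t0.Δ1 d=0 a=1 b=0 c=0 clk=1
t0.Δ2 d=1 a=1 b=0 c=0 clk=1
t0.Δ3 d=1 a=1 b=0 c=1 clk=1
t1.Δ0 d=1 a=1 b=0 c=1 clk=1
t1.Δ1 d=1 a=1 b=0 c=1 clk=0
t2.Δ0 d=1 a=1 b=0 c=1 clk=0
t2.Δ1 d=1 a=1 b=1 c=1 clk=1
t3.Δ0 d=1 a=1 b=1 c=1 clk=1
t3.Δ1 d=1 a=1 b=1 c=1 clk=0
t4.Δ0 d=1 a=1 b=1 c=1 clk=0
t4.Δ1 d=1 a=1 b=1 c=1 clk=1
t5.Δ0 d=1 a=1 b=1 c=1 clk=1
t5.Δ1 d=1 a=1 b=1 c=1 clk=0
t6.Δ0 d=1 a=1 b=1 c=1 clk=0
t6.Δ1 d=1 a=1 b=1 c=1 clk=1

2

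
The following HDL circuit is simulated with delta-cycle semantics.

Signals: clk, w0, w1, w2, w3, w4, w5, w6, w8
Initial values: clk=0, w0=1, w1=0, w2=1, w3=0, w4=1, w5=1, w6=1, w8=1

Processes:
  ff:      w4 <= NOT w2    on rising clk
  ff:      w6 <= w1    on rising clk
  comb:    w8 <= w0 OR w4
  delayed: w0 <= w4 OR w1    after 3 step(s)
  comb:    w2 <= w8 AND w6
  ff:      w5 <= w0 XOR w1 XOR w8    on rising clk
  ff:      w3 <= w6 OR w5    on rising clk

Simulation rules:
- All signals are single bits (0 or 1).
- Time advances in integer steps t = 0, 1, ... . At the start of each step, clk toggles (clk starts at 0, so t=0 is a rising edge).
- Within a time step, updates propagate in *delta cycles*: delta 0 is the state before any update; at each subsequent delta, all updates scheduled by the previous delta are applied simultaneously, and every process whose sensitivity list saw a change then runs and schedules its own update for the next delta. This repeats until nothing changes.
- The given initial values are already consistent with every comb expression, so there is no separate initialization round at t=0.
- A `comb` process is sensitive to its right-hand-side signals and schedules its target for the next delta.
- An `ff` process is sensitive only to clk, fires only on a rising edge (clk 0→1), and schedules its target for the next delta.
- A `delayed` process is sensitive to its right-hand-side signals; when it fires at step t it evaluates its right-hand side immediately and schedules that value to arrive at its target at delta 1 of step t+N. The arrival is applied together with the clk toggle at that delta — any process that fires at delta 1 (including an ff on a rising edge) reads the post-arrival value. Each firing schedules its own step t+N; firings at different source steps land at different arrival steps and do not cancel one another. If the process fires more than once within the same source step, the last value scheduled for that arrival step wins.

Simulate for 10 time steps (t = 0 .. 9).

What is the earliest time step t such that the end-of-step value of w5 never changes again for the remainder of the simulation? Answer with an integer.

6

t=0 Δ0: w0=1 w1=0 w4=1 w6=1 w8=1 w2=1 w3=0 w5=1 clk=0
  Δ1: clk:0→1
  Δ2: w4:1→0, w6:1→0, w3:0→1, w5:1→0
  Δ3: w2:1→0
  (3Δ to stable)
t=1 Δ0: w0=1 w1=0 w4=0 w6=0 w8=1 w2=0 w3=1 w5=0 clk=1
  Δ1: clk:1→0
  (1Δ to stable)
t=2 Δ0: w0=1 w1=0 w4=0 w6=0 w8=1 w2=0 w3=1 w5=0 clk=0
  Δ1: clk:0→1
  Δ2: w4:0→1, w3:1→0
  (2Δ to stable)
t=3 Δ0: w0=1 w1=0 w4=1 w6=0 w8=1 w2=0 w3=0 w5=0 clk=1
  Δ1: w0:1→0, clk:1→0
  (1Δ to stable)
t=4 Δ0: w0=0 w1=0 w4=1 w6=0 w8=1 w2=0 w3=0 w5=0 clk=0
  Δ1: clk:0→1
  Δ2: w5:0→1
  (2Δ to stable)
t=5 Δ0: w0=0 w1=0 w4=1 w6=0 w8=1 w2=0 w3=0 w5=1 clk=1
  Δ1: w0:0→1, clk:1→0
  (1Δ to stable)
t=6 Δ0: w0=1 w1=0 w4=1 w6=0 w8=1 w2=0 w3=0 w5=1 clk=0
  Δ1: clk:0→1
  Δ2: w3:0→1, w5:1→0
  (2Δ to stable)
t=7 Δ0: w0=1 w1=0 w4=1 w6=0 w8=1 w2=0 w3=1 w5=0 clk=1
  Δ1: clk:1→0
  (1Δ to stable)
t=8 Δ0: w0=1 w1=0 w4=1 w6=0 w8=1 w2=0 w3=1 w5=0 clk=0
  Δ1: clk:0→1
  Δ2: w3:1→0
  (2Δ to stable)
t=9 Δ0: w0=1 w1=0 w4=1 w6=0 w8=1 w2=0 w3=0 w5=0 clk=1
  Δ1: clk:1→0
  (1Δ to stable)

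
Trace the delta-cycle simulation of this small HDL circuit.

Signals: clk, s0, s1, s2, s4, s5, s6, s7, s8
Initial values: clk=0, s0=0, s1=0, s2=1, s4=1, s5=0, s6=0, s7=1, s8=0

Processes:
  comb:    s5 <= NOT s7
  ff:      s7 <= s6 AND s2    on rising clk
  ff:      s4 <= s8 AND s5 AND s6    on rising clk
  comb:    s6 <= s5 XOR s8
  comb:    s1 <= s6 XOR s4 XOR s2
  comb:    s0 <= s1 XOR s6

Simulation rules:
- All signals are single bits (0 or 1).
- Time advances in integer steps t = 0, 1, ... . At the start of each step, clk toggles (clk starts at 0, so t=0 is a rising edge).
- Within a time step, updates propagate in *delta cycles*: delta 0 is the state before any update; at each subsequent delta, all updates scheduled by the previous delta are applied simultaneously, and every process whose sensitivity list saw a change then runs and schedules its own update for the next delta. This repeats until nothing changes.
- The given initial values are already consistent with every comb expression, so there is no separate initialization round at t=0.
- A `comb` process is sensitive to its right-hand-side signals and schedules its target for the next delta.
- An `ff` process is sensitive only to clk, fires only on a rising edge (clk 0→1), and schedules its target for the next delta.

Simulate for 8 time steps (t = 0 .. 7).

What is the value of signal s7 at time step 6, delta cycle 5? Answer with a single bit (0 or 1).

t=0 Δ0: s7=1 s4=1 s1=0 s6=0 s2=1 s5=0 clk=0 s8=0 s0=0
  Δ1: clk:0→1
  Δ2: s7:1→0, s4:1→0
  Δ3: s1:0→1, s5:0→1
  Δ4: s6:0→1, s0:0→1
  Δ5: s1:1→0, s0:1→0
  Δ6: s0:0→1
  (6Δ to stable)
t=1 Δ0: s7=0 s4=0 s1=0 s6=1 s2=1 s5=1 clk=1 s8=0 s0=1
  Δ1: clk:1→0
  (1Δ to stable)
t=2 Δ0: s7=0 s4=0 s1=0 s6=1 s2=1 s5=1 clk=0 s8=0 s0=1
  Δ1: clk:0→1
  Δ2: s7:0→1
  Δ3: s5:1→0
  Δ4: s6:1→0
  Δ5: s1:0→1, s0:1→0
  Δ6: s0:0→1
  (6Δ to stable)
t=3 Δ0: s7=1 s4=0 s1=1 s6=0 s2=1 s5=0 clk=1 s8=0 s0=1
  Δ1: clk:1→0
  (1Δ to stable)
t=4 Δ0: s7=1 s4=0 s1=1 s6=0 s2=1 s5=0 clk=0 s8=0 s0=1
  Δ1: clk:0→1
  Δ2: s7:1→0
  Δ3: s5:0→1
  Δ4: s6:0→1
  Δ5: s1:1→0, s0:1→0
  Δ6: s0:0→1
  (6Δ to stable)
t=5 Δ0: s7=0 s4=0 s1=0 s6=1 s2=1 s5=1 clk=1 s8=0 s0=1
  Δ1: clk:1→0
  (1Δ to stable)
t=6 Δ0: s7=0 s4=0 s1=0 s6=1 s2=1 s5=1 clk=0 s8=0 s0=1
  Δ1: clk:0→1
  Δ2: s7:0→1
  Δ3: s5:1→0
  Δ4: s6:1→0
  Δ5: s1:0→1, s0:1→0
  Δ6: s0:0→1
  (6Δ to stable)
t=7 Δ0: s7=1 s4=0 s1=1 s6=0 s2=1 s5=0 clk=1 s8=0 s0=1
  Δ1: clk:1→0
  (1Δ to stable)

1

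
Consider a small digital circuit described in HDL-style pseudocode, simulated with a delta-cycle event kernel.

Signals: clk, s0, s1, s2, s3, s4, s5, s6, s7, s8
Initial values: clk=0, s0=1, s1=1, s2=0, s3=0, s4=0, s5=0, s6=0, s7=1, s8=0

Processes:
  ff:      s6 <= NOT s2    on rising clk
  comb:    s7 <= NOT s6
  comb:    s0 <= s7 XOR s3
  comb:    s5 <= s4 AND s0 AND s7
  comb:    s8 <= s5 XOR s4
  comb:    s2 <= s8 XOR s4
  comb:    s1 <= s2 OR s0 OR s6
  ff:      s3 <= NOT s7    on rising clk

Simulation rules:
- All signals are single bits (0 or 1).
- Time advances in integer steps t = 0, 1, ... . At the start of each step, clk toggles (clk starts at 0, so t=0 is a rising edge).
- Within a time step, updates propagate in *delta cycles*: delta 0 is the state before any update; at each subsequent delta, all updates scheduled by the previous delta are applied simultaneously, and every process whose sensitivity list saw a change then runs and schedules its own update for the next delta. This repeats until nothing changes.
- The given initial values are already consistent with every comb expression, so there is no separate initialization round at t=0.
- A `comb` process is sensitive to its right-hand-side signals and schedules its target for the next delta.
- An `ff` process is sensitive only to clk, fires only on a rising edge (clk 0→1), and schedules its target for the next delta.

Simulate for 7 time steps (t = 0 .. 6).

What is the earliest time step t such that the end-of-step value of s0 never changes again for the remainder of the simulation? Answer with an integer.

t=0 Δ0: s7=1 s6=0 s5=0 s4=0 s0=1 clk=0 s2=0 s1=1 s8=0 s3=0
  Δ1: clk:0→1
  Δ2: s6:0→1
  Δ3: s7:1→0
  Δ4: s0:1→0
  (4Δ to stable)
t=1 Δ0: s7=0 s6=1 s5=0 s4=0 s0=0 clk=1 s2=0 s1=1 s8=0 s3=0
  Δ1: clk:1→0
  (1Δ to stable)
t=2 Δ0: s7=0 s6=1 s5=0 s4=0 s0=0 clk=0 s2=0 s1=1 s8=0 s3=0
  Δ1: clk:0→1
  Δ2: s3:0→1
  Δ3: s0:0→1
  (3Δ to stable)
t=3 Δ0: s7=0 s6=1 s5=0 s4=0 s0=1 clk=1 s2=0 s1=1 s8=0 s3=1
  Δ1: clk:1→0
  (1Δ to stable)
t=4 Δ0: s7=0 s6=1 s5=0 s4=0 s0=1 clk=0 s2=0 s1=1 s8=0 s3=1
  Δ1: clk:0→1
  (1Δ to stable)
t=5 Δ0: s7=0 s6=1 s5=0 s4=0 s0=1 clk=1 s2=0 s1=1 s8=0 s3=1
  Δ1: clk:1→0
  (1Δ to stable)
t=6 Δ0: s7=0 s6=1 s5=0 s4=0 s0=1 clk=0 s2=0 s1=1 s8=0 s3=1
  Δ1: clk:0→1
  (1Δ to stable)

2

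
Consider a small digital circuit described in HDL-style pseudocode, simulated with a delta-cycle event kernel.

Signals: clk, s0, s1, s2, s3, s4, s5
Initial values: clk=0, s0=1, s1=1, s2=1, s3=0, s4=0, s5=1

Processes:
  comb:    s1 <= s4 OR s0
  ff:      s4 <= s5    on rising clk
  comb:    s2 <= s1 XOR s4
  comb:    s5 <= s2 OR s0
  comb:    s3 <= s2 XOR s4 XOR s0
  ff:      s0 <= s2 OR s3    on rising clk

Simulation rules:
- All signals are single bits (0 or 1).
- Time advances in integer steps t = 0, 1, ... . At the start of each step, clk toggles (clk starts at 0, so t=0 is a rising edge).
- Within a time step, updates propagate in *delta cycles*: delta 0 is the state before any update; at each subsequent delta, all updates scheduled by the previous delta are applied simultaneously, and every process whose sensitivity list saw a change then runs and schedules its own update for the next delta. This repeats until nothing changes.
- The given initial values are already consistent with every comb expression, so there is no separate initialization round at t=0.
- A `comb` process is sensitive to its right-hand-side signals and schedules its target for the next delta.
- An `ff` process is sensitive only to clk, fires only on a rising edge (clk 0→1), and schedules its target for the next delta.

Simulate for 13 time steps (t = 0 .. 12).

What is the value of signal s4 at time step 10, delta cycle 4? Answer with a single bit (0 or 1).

0

t=0 Δ0: s4=0 clk=0 s0=1 s5=1 s1=1 s2=1 s3=0
  Δ1: clk:0→1
  Δ2: s4:0→1
  Δ3: s2:1→0, s3:0→1
  Δ4: s3:1→0
  (4Δ to stable)
t=1 Δ0: s4=1 clk=1 s0=1 s5=1 s1=1 s2=0 s3=0
  Δ1: clk:1→0
  (1Δ to stable)
t=2 Δ0: s4=1 clk=0 s0=1 s5=1 s1=1 s2=0 s3=0
  Δ1: clk:0→1
  Δ2: s0:1→0
  Δ3: s5:1→0, s3:0→1
  (3Δ to stable)
t=3 Δ0: s4=1 clk=1 s0=0 s5=0 s1=1 s2=0 s3=1
  Δ1: clk:1→0
  (1Δ to stable)
t=4 Δ0: s4=1 clk=0 s0=0 s5=0 s1=1 s2=0 s3=1
  Δ1: clk:0→1
  Δ2: s4:1→0, s0:0→1
  Δ3: s5:0→1, s2:0→1
  Δ4: s3:1→0
  (4Δ to stable)
t=5 Δ0: s4=0 clk=1 s0=1 s5=1 s1=1 s2=1 s3=0
  Δ1: clk:1→0
  (1Δ to stable)
t=6 Δ0: s4=0 clk=0 s0=1 s5=1 s1=1 s2=1 s3=0
  Δ1: clk:0→1
  Δ2: s4:0→1
  Δ3: s2:1→0, s3:0→1
  Δ4: s3:1→0
  (4Δ to stable)
t=7 Δ0: s4=1 clk=1 s0=1 s5=1 s1=1 s2=0 s3=0
  Δ1: clk:1→0
  (1Δ to stable)
t=8 Δ0: s4=1 clk=0 s0=1 s5=1 s1=1 s2=0 s3=0
  Δ1: clk:0→1
  Δ2: s0:1→0
  Δ3: s5:1→0, s3:0→1
  (3Δ to stable)
t=9 Δ0: s4=1 clk=1 s0=0 s5=0 s1=1 s2=0 s3=1
  Δ1: clk:1→0
  (1Δ to stable)
t=10 Δ0: s4=1 clk=0 s0=0 s5=0 s1=1 s2=0 s3=1
  Δ1: clk:0→1
  Δ2: s4:1→0, s0:0→1
  Δ3: s5:0→1, s2:0→1
  Δ4: s3:1→0
  (4Δ to stable)
t=11 Δ0: s4=0 clk=1 s0=1 s5=1 s1=1 s2=1 s3=0
  Δ1: clk:1→0
  (1Δ to stable)
t=12 Δ0: s4=0 clk=0 s0=1 s5=1 s1=1 s2=1 s3=0
  Δ1: clk:0→1
  Δ2: s4:0→1
  Δ3: s2:1→0, s3:0→1
  Δ4: s3:1→0
  (4Δ to stable)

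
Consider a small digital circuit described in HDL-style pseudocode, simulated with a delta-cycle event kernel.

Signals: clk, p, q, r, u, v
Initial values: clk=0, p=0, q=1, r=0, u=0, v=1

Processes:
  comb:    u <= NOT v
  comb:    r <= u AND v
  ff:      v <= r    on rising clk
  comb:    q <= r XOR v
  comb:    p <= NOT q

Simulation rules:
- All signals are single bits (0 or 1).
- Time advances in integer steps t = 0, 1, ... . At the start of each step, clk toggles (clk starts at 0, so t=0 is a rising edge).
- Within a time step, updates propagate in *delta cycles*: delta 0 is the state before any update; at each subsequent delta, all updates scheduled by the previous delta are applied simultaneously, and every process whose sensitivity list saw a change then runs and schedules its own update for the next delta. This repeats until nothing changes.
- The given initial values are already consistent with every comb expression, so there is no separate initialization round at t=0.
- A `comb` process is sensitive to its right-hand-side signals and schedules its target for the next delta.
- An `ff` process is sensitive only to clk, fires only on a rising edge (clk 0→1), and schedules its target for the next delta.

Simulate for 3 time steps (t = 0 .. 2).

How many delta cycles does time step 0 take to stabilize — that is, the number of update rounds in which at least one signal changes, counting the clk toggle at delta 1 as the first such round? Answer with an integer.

t=0 Δ0: p=0 v=1 q=1 clk=0 u=0 r=0
  Δ1: clk:0→1
  Δ2: v:1→0
  Δ3: q:1→0, u:0→1
  Δ4: p:0→1
  (4Δ to stable)
t=1 Δ0: p=1 v=0 q=0 clk=1 u=1 r=0
  Δ1: clk:1→0
  (1Δ to stable)
t=2 Δ0: p=1 v=0 q=0 clk=0 u=1 r=0
  Δ1: clk:0→1
  (1Δ to stable)

4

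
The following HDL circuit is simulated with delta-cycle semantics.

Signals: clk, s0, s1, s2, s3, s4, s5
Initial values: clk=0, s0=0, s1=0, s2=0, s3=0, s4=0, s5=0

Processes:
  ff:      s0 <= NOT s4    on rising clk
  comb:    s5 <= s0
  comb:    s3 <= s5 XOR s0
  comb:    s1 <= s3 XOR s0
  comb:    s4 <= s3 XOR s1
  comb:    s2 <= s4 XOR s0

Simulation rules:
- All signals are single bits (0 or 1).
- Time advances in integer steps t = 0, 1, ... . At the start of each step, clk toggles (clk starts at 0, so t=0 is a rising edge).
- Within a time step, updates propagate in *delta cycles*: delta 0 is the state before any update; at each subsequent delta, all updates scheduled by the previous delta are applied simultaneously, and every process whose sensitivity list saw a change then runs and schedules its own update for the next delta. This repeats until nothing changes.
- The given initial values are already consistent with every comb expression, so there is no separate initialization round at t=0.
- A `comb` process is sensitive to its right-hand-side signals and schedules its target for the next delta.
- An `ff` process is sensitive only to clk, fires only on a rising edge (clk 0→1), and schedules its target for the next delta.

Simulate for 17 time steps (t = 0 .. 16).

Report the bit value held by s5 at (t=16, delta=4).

1

[bits: s4,s5,clk,s2,s1,s3,s0]
t=0: Δ0=0000000 Δ1=0010000 Δ2=0010001 Δ3=0111111 Δ4=0111001 Δ5=0111101 Δ6=1111101 Δ7=1110101 | 7Δ
t=1: Δ0=1110101 Δ1=1100101 | 1Δ
t=2: Δ0=1100101 Δ1=1110101 Δ2=1110100 Δ3=1011010 Δ4=1011100 Δ5=1011000 Δ6=0011000 Δ7=0010000 | 7Δ
t=3: Δ0=0010000 Δ1=0000000 | 1Δ
t=4: Δ0=0000000 Δ1=0010000 Δ2=0010001 Δ3=0111111 Δ4=0111001 Δ5=0111101 Δ6=1111101 Δ7=1110101 | 7Δ
t=5: Δ0=1110101 Δ1=1100101 | 1Δ
t=6: Δ0=1100101 Δ1=1110101 Δ2=1110100 Δ3=1011010 Δ4=1011100 Δ5=1011000 Δ6=0011000 Δ7=0010000 | 7Δ
t=7: Δ0=0010000 Δ1=0000000 | 1Δ
t=8: Δ0=0000000 Δ1=0010000 Δ2=0010001 Δ3=0111111 Δ4=0111001 Δ5=0111101 Δ6=1111101 Δ7=1110101 | 7Δ
t=9: Δ0=1110101 Δ1=1100101 | 1Δ
t=10: Δ0=1100101 Δ1=1110101 Δ2=1110100 Δ3=1011010 Δ4=1011100 Δ5=1011000 Δ6=0011000 Δ7=0010000 | 7Δ
t=11: Δ0=0010000 Δ1=0000000 | 1Δ
t=12: Δ0=0000000 Δ1=0010000 Δ2=0010001 Δ3=0111111 Δ4=0111001 Δ5=0111101 Δ6=1111101 Δ7=1110101 | 7Δ
t=13: Δ0=1110101 Δ1=1100101 | 1Δ
t=14: Δ0=1100101 Δ1=1110101 Δ2=1110100 Δ3=1011010 Δ4=1011100 Δ5=1011000 Δ6=0011000 Δ7=0010000 | 7Δ
t=15: Δ0=0010000 Δ1=0000000 | 1Δ
t=16: Δ0=0000000 Δ1=0010000 Δ2=0010001 Δ3=0111111 Δ4=0111001 Δ5=0111101 Δ6=1111101 Δ7=1110101 | 7Δ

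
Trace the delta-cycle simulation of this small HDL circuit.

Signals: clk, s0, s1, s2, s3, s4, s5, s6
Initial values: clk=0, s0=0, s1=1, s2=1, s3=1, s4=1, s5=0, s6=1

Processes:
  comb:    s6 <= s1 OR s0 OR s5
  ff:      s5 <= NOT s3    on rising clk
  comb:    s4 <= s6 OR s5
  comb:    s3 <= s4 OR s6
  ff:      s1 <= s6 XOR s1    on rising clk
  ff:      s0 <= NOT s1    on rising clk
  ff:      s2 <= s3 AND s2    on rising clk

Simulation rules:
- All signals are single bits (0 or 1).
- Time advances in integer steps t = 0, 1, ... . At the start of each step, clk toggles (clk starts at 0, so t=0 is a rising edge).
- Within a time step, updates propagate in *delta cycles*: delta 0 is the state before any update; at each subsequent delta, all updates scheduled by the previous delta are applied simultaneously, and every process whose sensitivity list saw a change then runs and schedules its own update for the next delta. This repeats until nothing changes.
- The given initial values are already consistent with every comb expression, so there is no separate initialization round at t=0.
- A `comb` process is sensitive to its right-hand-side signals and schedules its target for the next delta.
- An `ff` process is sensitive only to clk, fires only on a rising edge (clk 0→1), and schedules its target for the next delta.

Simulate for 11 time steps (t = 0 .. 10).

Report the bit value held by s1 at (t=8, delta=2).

t=0 Δ0: s0=0 s1=1 clk=0 s2=1 s3=1 s6=1 s4=1 s5=0
  Δ1: clk:0→1
  Δ2: s1:1→0
  Δ3: s6:1→0
  Δ4: s4:1→0
  Δ5: s3:1→0
  (5Δ to stable)
t=1 Δ0: s0=0 s1=0 clk=1 s2=1 s3=0 s6=0 s4=0 s5=0
  Δ1: clk:1→0
  (1Δ to stable)
t=2 Δ0: s0=0 s1=0 clk=0 s2=1 s3=0 s6=0 s4=0 s5=0
  Δ1: clk:0→1
  Δ2: s0:0→1, s2:1→0, s5:0→1
  Δ3: s6:0→1, s4:0→1
  Δ4: s3:0→1
  (4Δ to stable)
t=3 Δ0: s0=1 s1=0 clk=1 s2=0 s3=1 s6=1 s4=1 s5=1
  Δ1: clk:1→0
  (1Δ to stable)
t=4 Δ0: s0=1 s1=0 clk=0 s2=0 s3=1 s6=1 s4=1 s5=1
  Δ1: clk:0→1
  Δ2: s1:0→1, s5:1→0
  (2Δ to stable)
t=5 Δ0: s0=1 s1=1 clk=1 s2=0 s3=1 s6=1 s4=1 s5=0
  Δ1: clk:1→0
  (1Δ to stable)
t=6 Δ0: s0=1 s1=1 clk=0 s2=0 s3=1 s6=1 s4=1 s5=0
  Δ1: clk:0→1
  Δ2: s0:1→0, s1:1→0
  Δ3: s6:1→0
  Δ4: s4:1→0
  Δ5: s3:1→0
  (5Δ to stable)
t=7 Δ0: s0=0 s1=0 clk=1 s2=0 s3=0 s6=0 s4=0 s5=0
  Δ1: clk:1→0
  (1Δ to stable)
t=8 Δ0: s0=0 s1=0 clk=0 s2=0 s3=0 s6=0 s4=0 s5=0
  Δ1: clk:0→1
  Δ2: s0:0→1, s5:0→1
  Δ3: s6:0→1, s4:0→1
  Δ4: s3:0→1
  (4Δ to stable)
t=9 Δ0: s0=1 s1=0 clk=1 s2=0 s3=1 s6=1 s4=1 s5=1
  Δ1: clk:1→0
  (1Δ to stable)
t=10 Δ0: s0=1 s1=0 clk=0 s2=0 s3=1 s6=1 s4=1 s5=1
  Δ1: clk:0→1
  Δ2: s1:0→1, s5:1→0
  (2Δ to stable)

0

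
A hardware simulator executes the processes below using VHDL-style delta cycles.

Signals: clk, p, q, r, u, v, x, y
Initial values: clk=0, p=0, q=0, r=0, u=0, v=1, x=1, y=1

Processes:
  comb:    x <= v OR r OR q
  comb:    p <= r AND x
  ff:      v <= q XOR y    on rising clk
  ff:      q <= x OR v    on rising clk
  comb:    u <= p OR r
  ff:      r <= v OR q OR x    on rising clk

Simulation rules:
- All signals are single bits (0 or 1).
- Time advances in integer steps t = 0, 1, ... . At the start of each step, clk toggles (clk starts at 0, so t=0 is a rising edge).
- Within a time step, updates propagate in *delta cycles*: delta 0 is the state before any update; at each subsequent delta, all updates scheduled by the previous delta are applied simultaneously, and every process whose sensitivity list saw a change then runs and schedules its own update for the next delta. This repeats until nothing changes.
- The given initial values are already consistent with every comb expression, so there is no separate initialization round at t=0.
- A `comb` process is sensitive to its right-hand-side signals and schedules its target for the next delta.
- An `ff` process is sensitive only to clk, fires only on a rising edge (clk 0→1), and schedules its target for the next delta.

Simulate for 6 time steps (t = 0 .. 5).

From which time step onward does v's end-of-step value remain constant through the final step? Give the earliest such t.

2

t=0 Δ0: y=1 x=1 q=0 r=0 v=1 p=0 u=0 clk=0
  Δ1: clk:0→1
  Δ2: q:0→1, r:0→1
  Δ3: p:0→1, u:0→1
  (3Δ to stable)
t=1 Δ0: y=1 x=1 q=1 r=1 v=1 p=1 u=1 clk=1
  Δ1: clk:1→0
  (1Δ to stable)
t=2 Δ0: y=1 x=1 q=1 r=1 v=1 p=1 u=1 clk=0
  Δ1: clk:0→1
  Δ2: v:1→0
  (2Δ to stable)
t=3 Δ0: y=1 x=1 q=1 r=1 v=0 p=1 u=1 clk=1
  Δ1: clk:1→0
  (1Δ to stable)
t=4 Δ0: y=1 x=1 q=1 r=1 v=0 p=1 u=1 clk=0
  Δ1: clk:0→1
  (1Δ to stable)
t=5 Δ0: y=1 x=1 q=1 r=1 v=0 p=1 u=1 clk=1
  Δ1: clk:1→0
  (1Δ to stable)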